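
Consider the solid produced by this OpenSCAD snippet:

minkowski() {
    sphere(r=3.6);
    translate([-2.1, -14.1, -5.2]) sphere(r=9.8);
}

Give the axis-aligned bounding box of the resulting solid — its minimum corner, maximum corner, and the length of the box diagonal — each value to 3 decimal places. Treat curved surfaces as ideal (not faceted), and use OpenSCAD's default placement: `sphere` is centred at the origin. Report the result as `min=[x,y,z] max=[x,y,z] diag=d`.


A = translate([-2.1, -14.1, -5.2]) sphere(r=9.8) → bbox [-11.9,-23.9,-15] .. [7.7,-4.3,4.6]
B = sphere(r=3.6) → bbox [-3.6,-3.6,-3.6] .. [3.6,3.6,3.6]
lo = A.lo+B.lo = [-11.9-3.6, -23.9-3.6, -15-3.6] = [-15.500,-27.500,-18.600]
hi = A.hi+B.hi = [7.7+3.6, -4.3+3.6, 4.6+3.6] = [11.300,-0.700,8.200]
diag = √(26.8²+26.8²+26.8²) = √2154.72 = 46.419

min=[-15.500,-27.500,-18.600] max=[11.300,-0.700,8.200] diag=46.419


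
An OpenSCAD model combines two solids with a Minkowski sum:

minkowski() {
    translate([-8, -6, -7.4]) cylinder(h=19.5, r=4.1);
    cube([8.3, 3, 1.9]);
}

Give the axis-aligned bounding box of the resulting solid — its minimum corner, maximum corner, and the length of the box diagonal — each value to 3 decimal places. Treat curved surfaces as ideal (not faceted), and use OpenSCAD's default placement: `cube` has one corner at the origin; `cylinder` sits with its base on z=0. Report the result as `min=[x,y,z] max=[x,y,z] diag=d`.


A = translate([-8, -6, -7.4]) cylinder(h=19.5, r=4.1) → bbox [-12.1,-10.1,-7.4] .. [-3.9,-1.9,12.1]
B = cube([8.3, 3, 1.9]) → bbox [0,0,0] .. [8.3,3,1.9]
lo = A.lo+B.lo = [-12.1+0, -10.1+0, -7.4+0] = [-12.100,-10.100,-7.400]
hi = A.hi+B.hi = [-3.9+8.3, -1.9+3, 12.1+1.9] = [4.400,1.100,14.000]
diag = √(16.5²+11.2²+21.4²) = √855.65 = 29.251

min=[-12.100,-10.100,-7.400] max=[4.400,1.100,14.000] diag=29.251


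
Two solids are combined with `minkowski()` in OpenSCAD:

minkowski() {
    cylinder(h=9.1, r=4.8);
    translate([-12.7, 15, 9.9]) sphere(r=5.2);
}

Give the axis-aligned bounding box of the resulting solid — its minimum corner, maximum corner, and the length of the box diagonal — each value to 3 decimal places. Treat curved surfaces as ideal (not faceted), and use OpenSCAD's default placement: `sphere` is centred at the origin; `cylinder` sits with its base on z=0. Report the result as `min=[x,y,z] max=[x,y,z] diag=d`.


min=[-22.700,5.000,4.700] max=[-2.700,25.000,24.200] diag=34.355

A = translate([-12.7, 15, 9.9]) sphere(r=5.2) → bbox [-17.9,9.8,4.7] .. [-7.5,20.2,15.1]
B = cylinder(h=9.1, r=4.8) → bbox [-4.8,-4.8,0] .. [4.8,4.8,9.1]
lo = A.lo+B.lo = [-17.9-4.8, 9.8-4.8, 4.7+0] = [-22.700,5.000,4.700]
hi = A.hi+B.hi = [-7.5+4.8, 20.2+4.8, 15.1+9.1] = [-2.700,25.000,24.200]
diag = √(20²+20²+19.5²) = √1180.25 = 34.355


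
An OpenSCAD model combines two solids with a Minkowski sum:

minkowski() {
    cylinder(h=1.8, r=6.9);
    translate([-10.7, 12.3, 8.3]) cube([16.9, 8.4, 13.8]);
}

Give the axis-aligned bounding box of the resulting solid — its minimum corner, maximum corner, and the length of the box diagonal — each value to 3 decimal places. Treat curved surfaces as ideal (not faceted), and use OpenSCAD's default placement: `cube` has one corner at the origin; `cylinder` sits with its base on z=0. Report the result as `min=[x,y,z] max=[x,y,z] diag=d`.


A = translate([-10.7, 12.3, 8.3]) cube([16.9, 8.4, 13.8]) → bbox [-10.7,12.3,8.3] .. [6.2,20.7,22.1]
B = cylinder(h=1.8, r=6.9) → bbox [-6.9,-6.9,0] .. [6.9,6.9,1.8]
lo = A.lo+B.lo = [-10.7-6.9, 12.3-6.9, 8.3+0] = [-17.600,5.400,8.300]
hi = A.hi+B.hi = [6.2+6.9, 20.7+6.9, 22.1+1.8] = [13.100,27.600,23.900]
diag = √(30.7²+22.2²+15.6²) = √1678.69 = 40.972

min=[-17.600,5.400,8.300] max=[13.100,27.600,23.900] diag=40.972


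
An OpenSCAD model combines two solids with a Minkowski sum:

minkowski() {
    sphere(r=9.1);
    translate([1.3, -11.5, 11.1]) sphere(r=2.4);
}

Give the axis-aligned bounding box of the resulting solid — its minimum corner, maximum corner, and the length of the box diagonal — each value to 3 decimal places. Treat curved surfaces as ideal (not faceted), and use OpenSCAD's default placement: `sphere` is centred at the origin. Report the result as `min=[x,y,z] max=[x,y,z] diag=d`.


A = translate([1.3, -11.5, 11.1]) sphere(r=2.4) → bbox [-1.1,-13.9,8.7] .. [3.7,-9.1,13.5]
B = sphere(r=9.1) → bbox [-9.1,-9.1,-9.1] .. [9.1,9.1,9.1]
lo = A.lo+B.lo = [-1.1-9.1, -13.9-9.1, 8.7-9.1] = [-10.200,-23.000,-0.400]
hi = A.hi+B.hi = [3.7+9.1, -9.1+9.1, 13.5+9.1] = [12.800,0.000,22.600]
diag = √(23²+23²+23²) = √1587 = 39.837

min=[-10.200,-23.000,-0.400] max=[12.800,0.000,22.600] diag=39.837


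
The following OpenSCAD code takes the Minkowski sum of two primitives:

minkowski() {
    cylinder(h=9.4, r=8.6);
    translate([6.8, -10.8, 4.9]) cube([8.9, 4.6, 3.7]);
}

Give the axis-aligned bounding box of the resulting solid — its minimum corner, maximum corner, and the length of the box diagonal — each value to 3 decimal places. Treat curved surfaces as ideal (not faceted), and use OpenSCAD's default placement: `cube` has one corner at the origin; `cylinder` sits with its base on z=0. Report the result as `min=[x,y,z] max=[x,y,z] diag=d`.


min=[-1.800,-19.400,4.900] max=[24.300,2.400,18.000] diag=36.443

A = translate([6.8, -10.8, 4.9]) cube([8.9, 4.6, 3.7]) → bbox [6.8,-10.8,4.9] .. [15.7,-6.2,8.6]
B = cylinder(h=9.4, r=8.6) → bbox [-8.6,-8.6,0] .. [8.6,8.6,9.4]
lo = A.lo+B.lo = [6.8-8.6, -10.8-8.6, 4.9+0] = [-1.800,-19.400,4.900]
hi = A.hi+B.hi = [15.7+8.6, -6.2+8.6, 8.6+9.4] = [24.300,2.400,18.000]
diag = √(26.1²+21.8²+13.1²) = √1328.06 = 36.443


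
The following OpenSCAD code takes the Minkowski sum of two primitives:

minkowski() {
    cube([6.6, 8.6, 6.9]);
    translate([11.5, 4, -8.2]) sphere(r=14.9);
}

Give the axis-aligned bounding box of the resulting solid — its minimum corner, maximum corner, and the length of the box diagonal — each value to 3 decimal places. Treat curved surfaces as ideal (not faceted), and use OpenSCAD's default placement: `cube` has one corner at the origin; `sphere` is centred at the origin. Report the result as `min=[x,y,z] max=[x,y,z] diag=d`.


A = translate([11.5, 4, -8.2]) sphere(r=14.9) → bbox [-3.4,-10.9,-23.1] .. [26.4,18.9,6.7]
B = cube([6.6, 8.6, 6.9]) → bbox [0,0,0] .. [6.6,8.6,6.9]
lo = A.lo+B.lo = [-3.4+0, -10.9+0, -23.1+0] = [-3.400,-10.900,-23.100]
hi = A.hi+B.hi = [26.4+6.6, 18.9+8.6, 6.7+6.9] = [33.000,27.500,13.600]
diag = √(36.4²+38.4²+36.7²) = √4146.41 = 64.393

min=[-3.400,-10.900,-23.100] max=[33.000,27.500,13.600] diag=64.393


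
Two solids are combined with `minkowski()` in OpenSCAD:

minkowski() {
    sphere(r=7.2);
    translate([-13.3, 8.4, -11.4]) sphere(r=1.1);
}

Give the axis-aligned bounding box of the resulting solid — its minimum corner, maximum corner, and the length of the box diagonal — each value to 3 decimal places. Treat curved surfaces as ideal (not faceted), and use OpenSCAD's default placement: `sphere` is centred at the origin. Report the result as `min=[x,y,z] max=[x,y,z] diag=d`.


A = translate([-13.3, 8.4, -11.4]) sphere(r=1.1) → bbox [-14.4,7.3,-12.5] .. [-12.2,9.5,-10.3]
B = sphere(r=7.2) → bbox [-7.2,-7.2,-7.2] .. [7.2,7.2,7.2]
lo = A.lo+B.lo = [-14.4-7.2, 7.3-7.2, -12.5-7.2] = [-21.600,0.100,-19.700]
hi = A.hi+B.hi = [-12.2+7.2, 9.5+7.2, -10.3+7.2] = [-5.000,16.700,-3.100]
diag = √(16.6²+16.6²+16.6²) = √826.68 = 28.752

min=[-21.600,0.100,-19.700] max=[-5.000,16.700,-3.100] diag=28.752


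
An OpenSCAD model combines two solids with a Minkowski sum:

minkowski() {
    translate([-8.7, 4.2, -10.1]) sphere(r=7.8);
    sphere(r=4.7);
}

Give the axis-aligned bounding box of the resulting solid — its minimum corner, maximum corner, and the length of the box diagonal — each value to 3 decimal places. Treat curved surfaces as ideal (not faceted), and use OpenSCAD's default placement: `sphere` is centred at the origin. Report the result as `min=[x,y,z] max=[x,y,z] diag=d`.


min=[-21.200,-8.300,-22.600] max=[3.800,16.700,2.400] diag=43.301

A = translate([-8.7, 4.2, -10.1]) sphere(r=7.8) → bbox [-16.5,-3.6,-17.9] .. [-0.9,12,-2.3]
B = sphere(r=4.7) → bbox [-4.7,-4.7,-4.7] .. [4.7,4.7,4.7]
lo = A.lo+B.lo = [-16.5-4.7, -3.6-4.7, -17.9-4.7] = [-21.200,-8.300,-22.600]
hi = A.hi+B.hi = [-0.9+4.7, 12+4.7, -2.3+4.7] = [3.800,16.700,2.400]
diag = √(25²+25²+25²) = √1875 = 43.301


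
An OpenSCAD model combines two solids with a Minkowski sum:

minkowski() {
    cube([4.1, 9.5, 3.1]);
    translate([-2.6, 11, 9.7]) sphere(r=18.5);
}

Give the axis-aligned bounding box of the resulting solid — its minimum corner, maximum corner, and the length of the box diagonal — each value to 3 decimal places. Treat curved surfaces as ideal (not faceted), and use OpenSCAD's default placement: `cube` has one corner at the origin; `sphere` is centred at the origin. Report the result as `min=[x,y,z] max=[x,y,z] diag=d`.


min=[-21.100,-7.500,-8.800] max=[20.000,39.000,31.300] diag=73.888

A = translate([-2.6, 11, 9.7]) sphere(r=18.5) → bbox [-21.1,-7.5,-8.8] .. [15.9,29.5,28.2]
B = cube([4.1, 9.5, 3.1]) → bbox [0,0,0] .. [4.1,9.5,3.1]
lo = A.lo+B.lo = [-21.1+0, -7.5+0, -8.8+0] = [-21.100,-7.500,-8.800]
hi = A.hi+B.hi = [15.9+4.1, 29.5+9.5, 28.2+3.1] = [20.000,39.000,31.300]
diag = √(41.1²+46.5²+40.1²) = √5459.47 = 73.888


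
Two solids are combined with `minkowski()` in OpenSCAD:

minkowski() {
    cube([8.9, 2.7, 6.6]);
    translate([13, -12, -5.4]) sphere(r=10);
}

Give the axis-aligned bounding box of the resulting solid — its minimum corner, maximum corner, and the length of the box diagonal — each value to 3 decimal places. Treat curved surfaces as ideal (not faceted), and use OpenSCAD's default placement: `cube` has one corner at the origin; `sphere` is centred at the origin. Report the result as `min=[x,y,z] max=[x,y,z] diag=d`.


min=[3.000,-22.000,-15.400] max=[31.900,0.700,11.200] diag=45.366

A = translate([13, -12, -5.4]) sphere(r=10) → bbox [3,-22,-15.4] .. [23,-2,4.6]
B = cube([8.9, 2.7, 6.6]) → bbox [0,0,0] .. [8.9,2.7,6.6]
lo = A.lo+B.lo = [3+0, -22+0, -15.4+0] = [3.000,-22.000,-15.400]
hi = A.hi+B.hi = [23+8.9, -2+2.7, 4.6+6.6] = [31.900,0.700,11.200]
diag = √(28.9²+22.7²+26.6²) = √2058.06 = 45.366


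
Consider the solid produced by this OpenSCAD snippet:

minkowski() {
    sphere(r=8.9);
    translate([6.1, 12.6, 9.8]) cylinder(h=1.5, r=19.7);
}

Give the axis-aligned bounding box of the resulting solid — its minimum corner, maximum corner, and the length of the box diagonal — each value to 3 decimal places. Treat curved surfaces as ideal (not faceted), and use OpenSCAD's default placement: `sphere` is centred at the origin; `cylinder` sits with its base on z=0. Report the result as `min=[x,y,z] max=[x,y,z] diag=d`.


A = translate([6.1, 12.6, 9.8]) cylinder(h=1.5, r=19.7) → bbox [-13.6,-7.1,9.8] .. [25.8,32.3,11.3]
B = sphere(r=8.9) → bbox [-8.9,-8.9,-8.9] .. [8.9,8.9,8.9]
lo = A.lo+B.lo = [-13.6-8.9, -7.1-8.9, 9.8-8.9] = [-22.500,-16.000,0.900]
hi = A.hi+B.hi = [25.8+8.9, 32.3+8.9, 11.3+8.9] = [34.700,41.200,20.200]
diag = √(57.2²+57.2²+19.3²) = √6916.17 = 83.164

min=[-22.500,-16.000,0.900] max=[34.700,41.200,20.200] diag=83.164


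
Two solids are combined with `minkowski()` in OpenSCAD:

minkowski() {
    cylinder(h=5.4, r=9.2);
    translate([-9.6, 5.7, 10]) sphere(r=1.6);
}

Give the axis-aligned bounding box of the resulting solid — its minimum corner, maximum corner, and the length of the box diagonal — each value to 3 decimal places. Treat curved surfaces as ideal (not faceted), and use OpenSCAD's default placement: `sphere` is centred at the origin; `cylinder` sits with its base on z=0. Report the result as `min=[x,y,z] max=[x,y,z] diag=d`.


A = translate([-9.6, 5.7, 10]) sphere(r=1.6) → bbox [-11.2,4.1,8.4] .. [-8,7.3,11.6]
B = cylinder(h=5.4, r=9.2) → bbox [-9.2,-9.2,0] .. [9.2,9.2,5.4]
lo = A.lo+B.lo = [-11.2-9.2, 4.1-9.2, 8.4+0] = [-20.400,-5.100,8.400]
hi = A.hi+B.hi = [-8+9.2, 7.3+9.2, 11.6+5.4] = [1.200,16.500,17.000]
diag = √(21.6²+21.6²+8.6²) = √1007.08 = 31.735

min=[-20.400,-5.100,8.400] max=[1.200,16.500,17.000] diag=31.735


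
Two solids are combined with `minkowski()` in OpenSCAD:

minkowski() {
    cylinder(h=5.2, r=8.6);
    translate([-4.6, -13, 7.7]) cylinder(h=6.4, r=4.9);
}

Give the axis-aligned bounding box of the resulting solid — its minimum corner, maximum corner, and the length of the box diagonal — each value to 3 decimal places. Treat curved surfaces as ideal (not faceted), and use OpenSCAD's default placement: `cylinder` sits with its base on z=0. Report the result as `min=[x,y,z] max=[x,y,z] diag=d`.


A = translate([-4.6, -13, 7.7]) cylinder(h=6.4, r=4.9) → bbox [-9.5,-17.9,7.7] .. [0.3,-8.1,14.1]
B = cylinder(h=5.2, r=8.6) → bbox [-8.6,-8.6,0] .. [8.6,8.6,5.2]
lo = A.lo+B.lo = [-9.5-8.6, -17.9-8.6, 7.7+0] = [-18.100,-26.500,7.700]
hi = A.hi+B.hi = [0.3+8.6, -8.1+8.6, 14.1+5.2] = [8.900,0.500,19.300]
diag = √(27²+27²+11.6²) = √1592.56 = 39.907

min=[-18.100,-26.500,7.700] max=[8.900,0.500,19.300] diag=39.907


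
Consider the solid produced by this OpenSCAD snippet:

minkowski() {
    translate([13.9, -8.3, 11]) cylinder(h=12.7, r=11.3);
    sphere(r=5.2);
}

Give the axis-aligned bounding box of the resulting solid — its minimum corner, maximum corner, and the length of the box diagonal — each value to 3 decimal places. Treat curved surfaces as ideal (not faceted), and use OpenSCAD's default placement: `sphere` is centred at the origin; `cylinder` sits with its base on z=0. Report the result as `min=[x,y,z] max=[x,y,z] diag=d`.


A = translate([13.9, -8.3, 11]) cylinder(h=12.7, r=11.3) → bbox [2.6,-19.6,11] .. [25.2,3,23.7]
B = sphere(r=5.2) → bbox [-5.2,-5.2,-5.2] .. [5.2,5.2,5.2]
lo = A.lo+B.lo = [2.6-5.2, -19.6-5.2, 11-5.2] = [-2.600,-24.800,5.800]
hi = A.hi+B.hi = [25.2+5.2, 3+5.2, 23.7+5.2] = [30.400,8.200,28.900]
diag = √(33²+33²+23.1²) = √2711.61 = 52.073

min=[-2.600,-24.800,5.800] max=[30.400,8.200,28.900] diag=52.073


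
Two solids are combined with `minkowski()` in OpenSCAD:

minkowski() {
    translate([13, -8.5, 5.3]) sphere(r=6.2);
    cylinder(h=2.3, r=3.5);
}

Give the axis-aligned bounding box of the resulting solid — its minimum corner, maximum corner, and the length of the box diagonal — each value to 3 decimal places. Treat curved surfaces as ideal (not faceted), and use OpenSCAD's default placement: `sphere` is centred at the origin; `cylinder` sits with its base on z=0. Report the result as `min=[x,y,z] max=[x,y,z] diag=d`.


min=[3.300,-18.200,-0.900] max=[22.700,1.200,13.800] diag=31.126

A = translate([13, -8.5, 5.3]) sphere(r=6.2) → bbox [6.8,-14.7,-0.9] .. [19.2,-2.3,11.5]
B = cylinder(h=2.3, r=3.5) → bbox [-3.5,-3.5,0] .. [3.5,3.5,2.3]
lo = A.lo+B.lo = [6.8-3.5, -14.7-3.5, -0.9+0] = [3.300,-18.200,-0.900]
hi = A.hi+B.hi = [19.2+3.5, -2.3+3.5, 11.5+2.3] = [22.700,1.200,13.800]
diag = √(19.4²+19.4²+14.7²) = √968.81 = 31.126


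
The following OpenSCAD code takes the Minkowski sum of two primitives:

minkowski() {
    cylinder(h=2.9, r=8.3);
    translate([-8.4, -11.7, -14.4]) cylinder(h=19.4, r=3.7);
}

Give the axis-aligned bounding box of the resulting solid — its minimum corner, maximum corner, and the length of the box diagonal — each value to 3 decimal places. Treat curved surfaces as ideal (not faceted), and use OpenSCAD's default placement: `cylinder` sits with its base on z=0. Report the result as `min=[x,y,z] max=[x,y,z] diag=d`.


A = translate([-8.4, -11.7, -14.4]) cylinder(h=19.4, r=3.7) → bbox [-12.1,-15.4,-14.4] .. [-4.7,-8,5]
B = cylinder(h=2.9, r=8.3) → bbox [-8.3,-8.3,0] .. [8.3,8.3,2.9]
lo = A.lo+B.lo = [-12.1-8.3, -15.4-8.3, -14.4+0] = [-20.400,-23.700,-14.400]
hi = A.hi+B.hi = [-4.7+8.3, -8+8.3, 5+2.9] = [3.600,0.300,7.900]
diag = √(24²+24²+22.3²) = √1649.29 = 40.611

min=[-20.400,-23.700,-14.400] max=[3.600,0.300,7.900] diag=40.611


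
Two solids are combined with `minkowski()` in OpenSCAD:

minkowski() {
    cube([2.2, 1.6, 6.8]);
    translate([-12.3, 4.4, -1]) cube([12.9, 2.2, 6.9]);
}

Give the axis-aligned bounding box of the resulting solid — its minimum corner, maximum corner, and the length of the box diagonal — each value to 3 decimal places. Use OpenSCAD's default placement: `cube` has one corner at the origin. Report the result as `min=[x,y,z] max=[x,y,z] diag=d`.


min=[-12.300,4.400,-1.000] max=[2.800,8.200,12.700] diag=20.740

A = translate([-12.3, 4.4, -1]) cube([12.9, 2.2, 6.9]) → bbox [-12.3,4.4,-1] .. [0.6,6.6,5.9]
B = cube([2.2, 1.6, 6.8]) → bbox [0,0,0] .. [2.2,1.6,6.8]
lo = A.lo+B.lo = [-12.3+0, 4.4+0, -1+0] = [-12.300,4.400,-1.000]
hi = A.hi+B.hi = [0.6+2.2, 6.6+1.6, 5.9+6.8] = [2.800,8.200,12.700]
diag = √(15.1²+3.8²+13.7²) = √430.14 = 20.740


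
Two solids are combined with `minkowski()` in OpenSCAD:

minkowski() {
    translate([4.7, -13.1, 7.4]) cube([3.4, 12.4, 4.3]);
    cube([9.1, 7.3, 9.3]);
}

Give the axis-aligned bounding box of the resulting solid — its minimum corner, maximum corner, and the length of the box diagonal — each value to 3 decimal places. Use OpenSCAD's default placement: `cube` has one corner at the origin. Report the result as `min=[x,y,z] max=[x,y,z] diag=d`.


min=[4.700,-13.100,7.400] max=[17.200,6.600,21.000] diag=27.006

A = translate([4.7, -13.1, 7.4]) cube([3.4, 12.4, 4.3]) → bbox [4.7,-13.1,7.4] .. [8.1,-0.7,11.7]
B = cube([9.1, 7.3, 9.3]) → bbox [0,0,0] .. [9.1,7.3,9.3]
lo = A.lo+B.lo = [4.7+0, -13.1+0, 7.4+0] = [4.700,-13.100,7.400]
hi = A.hi+B.hi = [8.1+9.1, -0.7+7.3, 11.7+9.3] = [17.200,6.600,21.000]
diag = √(12.5²+19.7²+13.6²) = √729.3 = 27.006


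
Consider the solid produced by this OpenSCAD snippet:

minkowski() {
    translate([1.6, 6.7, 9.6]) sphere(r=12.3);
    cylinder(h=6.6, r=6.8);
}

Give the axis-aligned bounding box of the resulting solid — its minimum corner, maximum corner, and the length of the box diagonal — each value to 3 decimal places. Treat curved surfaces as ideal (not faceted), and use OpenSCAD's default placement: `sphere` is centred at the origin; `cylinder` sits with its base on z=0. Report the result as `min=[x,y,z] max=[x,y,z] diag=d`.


A = translate([1.6, 6.7, 9.6]) sphere(r=12.3) → bbox [-10.7,-5.6,-2.7] .. [13.9,19,21.9]
B = cylinder(h=6.6, r=6.8) → bbox [-6.8,-6.8,0] .. [6.8,6.8,6.6]
lo = A.lo+B.lo = [-10.7-6.8, -5.6-6.8, -2.7+0] = [-17.500,-12.400,-2.700]
hi = A.hi+B.hi = [13.9+6.8, 19+6.8, 21.9+6.6] = [20.700,25.800,28.500]
diag = √(38.2²+38.2²+31.2²) = √3891.92 = 62.385

min=[-17.500,-12.400,-2.700] max=[20.700,25.800,28.500] diag=62.385


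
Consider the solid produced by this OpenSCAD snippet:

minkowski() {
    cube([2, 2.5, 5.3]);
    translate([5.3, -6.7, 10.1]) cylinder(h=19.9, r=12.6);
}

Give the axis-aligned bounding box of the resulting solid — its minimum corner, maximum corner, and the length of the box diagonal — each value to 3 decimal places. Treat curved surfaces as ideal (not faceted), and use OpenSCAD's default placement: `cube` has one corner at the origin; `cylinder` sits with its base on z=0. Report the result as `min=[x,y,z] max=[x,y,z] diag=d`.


min=[-7.300,-19.300,10.100] max=[19.900,8.400,35.300] diag=46.284

A = translate([5.3, -6.7, 10.1]) cylinder(h=19.9, r=12.6) → bbox [-7.3,-19.3,10.1] .. [17.9,5.9,30]
B = cube([2, 2.5, 5.3]) → bbox [0,0,0] .. [2,2.5,5.3]
lo = A.lo+B.lo = [-7.3+0, -19.3+0, 10.1+0] = [-7.300,-19.300,10.100]
hi = A.hi+B.hi = [17.9+2, 5.9+2.5, 30+5.3] = [19.900,8.400,35.300]
diag = √(27.2²+27.7²+25.2²) = √2142.17 = 46.284


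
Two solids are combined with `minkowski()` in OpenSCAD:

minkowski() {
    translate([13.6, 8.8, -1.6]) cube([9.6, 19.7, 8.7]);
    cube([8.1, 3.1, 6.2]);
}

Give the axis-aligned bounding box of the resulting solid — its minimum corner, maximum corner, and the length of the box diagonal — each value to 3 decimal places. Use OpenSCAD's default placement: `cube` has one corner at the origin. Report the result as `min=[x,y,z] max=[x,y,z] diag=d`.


min=[13.600,8.800,-1.600] max=[31.300,31.600,13.300] diag=32.483

A = translate([13.6, 8.8, -1.6]) cube([9.6, 19.7, 8.7]) → bbox [13.6,8.8,-1.6] .. [23.2,28.5,7.1]
B = cube([8.1, 3.1, 6.2]) → bbox [0,0,0] .. [8.1,3.1,6.2]
lo = A.lo+B.lo = [13.6+0, 8.8+0, -1.6+0] = [13.600,8.800,-1.600]
hi = A.hi+B.hi = [23.2+8.1, 28.5+3.1, 7.1+6.2] = [31.300,31.600,13.300]
diag = √(17.7²+22.8²+14.9²) = √1055.14 = 32.483


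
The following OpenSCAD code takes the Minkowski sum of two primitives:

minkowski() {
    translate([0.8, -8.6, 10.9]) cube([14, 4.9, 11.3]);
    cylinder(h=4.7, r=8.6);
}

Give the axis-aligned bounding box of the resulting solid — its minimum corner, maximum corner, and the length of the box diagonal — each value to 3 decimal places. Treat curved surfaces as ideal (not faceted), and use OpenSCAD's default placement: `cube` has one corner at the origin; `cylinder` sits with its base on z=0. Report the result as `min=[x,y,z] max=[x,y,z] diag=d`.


A = translate([0.8, -8.6, 10.9]) cube([14, 4.9, 11.3]) → bbox [0.8,-8.6,10.9] .. [14.8,-3.7,22.2]
B = cylinder(h=4.7, r=8.6) → bbox [-8.6,-8.6,0] .. [8.6,8.6,4.7]
lo = A.lo+B.lo = [0.8-8.6, -8.6-8.6, 10.9+0] = [-7.800,-17.200,10.900]
hi = A.hi+B.hi = [14.8+8.6, -3.7+8.6, 22.2+4.7] = [23.400,4.900,26.900]
diag = √(31.2²+22.1²+16²) = √1717.85 = 41.447

min=[-7.800,-17.200,10.900] max=[23.400,4.900,26.900] diag=41.447


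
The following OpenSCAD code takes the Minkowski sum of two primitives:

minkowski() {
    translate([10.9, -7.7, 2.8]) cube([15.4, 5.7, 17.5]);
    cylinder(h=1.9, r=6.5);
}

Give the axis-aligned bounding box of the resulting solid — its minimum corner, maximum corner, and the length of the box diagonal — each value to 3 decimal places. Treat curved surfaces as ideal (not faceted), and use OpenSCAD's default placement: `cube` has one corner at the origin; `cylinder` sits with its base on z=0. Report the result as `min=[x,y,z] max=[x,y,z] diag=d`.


min=[4.400,-14.200,2.800] max=[32.800,4.500,22.200] diag=39.149

A = translate([10.9, -7.7, 2.8]) cube([15.4, 5.7, 17.5]) → bbox [10.9,-7.7,2.8] .. [26.3,-2,20.3]
B = cylinder(h=1.9, r=6.5) → bbox [-6.5,-6.5,0] .. [6.5,6.5,1.9]
lo = A.lo+B.lo = [10.9-6.5, -7.7-6.5, 2.8+0] = [4.400,-14.200,2.800]
hi = A.hi+B.hi = [26.3+6.5, -2+6.5, 20.3+1.9] = [32.800,4.500,22.200]
diag = √(28.4²+18.7²+19.4²) = √1532.61 = 39.149


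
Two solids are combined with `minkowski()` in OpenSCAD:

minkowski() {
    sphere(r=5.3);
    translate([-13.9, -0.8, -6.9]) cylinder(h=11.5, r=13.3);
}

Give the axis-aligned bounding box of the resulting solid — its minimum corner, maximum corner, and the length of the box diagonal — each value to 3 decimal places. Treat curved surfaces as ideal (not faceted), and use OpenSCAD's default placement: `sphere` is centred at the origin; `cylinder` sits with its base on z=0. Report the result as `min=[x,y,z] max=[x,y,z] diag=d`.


min=[-32.500,-19.400,-12.200] max=[4.700,17.800,9.900] diag=57.062

A = translate([-13.9, -0.8, -6.9]) cylinder(h=11.5, r=13.3) → bbox [-27.2,-14.1,-6.9] .. [-0.6,12.5,4.6]
B = sphere(r=5.3) → bbox [-5.3,-5.3,-5.3] .. [5.3,5.3,5.3]
lo = A.lo+B.lo = [-27.2-5.3, -14.1-5.3, -6.9-5.3] = [-32.500,-19.400,-12.200]
hi = A.hi+B.hi = [-0.6+5.3, 12.5+5.3, 4.6+5.3] = [4.700,17.800,9.900]
diag = √(37.2²+37.2²+22.1²) = √3256.09 = 57.062


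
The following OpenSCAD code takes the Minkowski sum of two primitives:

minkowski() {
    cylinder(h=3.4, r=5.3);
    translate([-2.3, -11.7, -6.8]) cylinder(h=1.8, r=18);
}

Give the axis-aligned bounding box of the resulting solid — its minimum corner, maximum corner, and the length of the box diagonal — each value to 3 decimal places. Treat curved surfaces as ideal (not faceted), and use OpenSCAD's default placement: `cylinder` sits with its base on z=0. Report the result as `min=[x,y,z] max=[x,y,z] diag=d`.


A = translate([-2.3, -11.7, -6.8]) cylinder(h=1.8, r=18) → bbox [-20.3,-29.7,-6.8] .. [15.7,6.3,-5]
B = cylinder(h=3.4, r=5.3) → bbox [-5.3,-5.3,0] .. [5.3,5.3,3.4]
lo = A.lo+B.lo = [-20.3-5.3, -29.7-5.3, -6.8+0] = [-25.600,-35.000,-6.800]
hi = A.hi+B.hi = [15.7+5.3, 6.3+5.3, -5+3.4] = [21.000,11.600,-1.600]
diag = √(46.6²+46.6²+5.2²) = √4370.16 = 66.107

min=[-25.600,-35.000,-6.800] max=[21.000,11.600,-1.600] diag=66.107


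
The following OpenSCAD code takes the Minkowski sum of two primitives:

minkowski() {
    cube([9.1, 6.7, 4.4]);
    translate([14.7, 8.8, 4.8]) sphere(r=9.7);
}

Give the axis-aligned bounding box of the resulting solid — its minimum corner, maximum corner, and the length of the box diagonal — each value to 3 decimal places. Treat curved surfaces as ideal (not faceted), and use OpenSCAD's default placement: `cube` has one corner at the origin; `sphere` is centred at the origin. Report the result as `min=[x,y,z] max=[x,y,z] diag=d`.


A = translate([14.7, 8.8, 4.8]) sphere(r=9.7) → bbox [5,-0.9,-4.9] .. [24.4,18.5,14.5]
B = cube([9.1, 6.7, 4.4]) → bbox [0,0,0] .. [9.1,6.7,4.4]
lo = A.lo+B.lo = [5+0, -0.9+0, -4.9+0] = [5.000,-0.900,-4.900]
hi = A.hi+B.hi = [24.4+9.1, 18.5+6.7, 14.5+4.4] = [33.500,25.200,18.900]
diag = √(28.5²+26.1²+23.8²) = √2059.9 = 45.386

min=[5.000,-0.900,-4.900] max=[33.500,25.200,18.900] diag=45.386


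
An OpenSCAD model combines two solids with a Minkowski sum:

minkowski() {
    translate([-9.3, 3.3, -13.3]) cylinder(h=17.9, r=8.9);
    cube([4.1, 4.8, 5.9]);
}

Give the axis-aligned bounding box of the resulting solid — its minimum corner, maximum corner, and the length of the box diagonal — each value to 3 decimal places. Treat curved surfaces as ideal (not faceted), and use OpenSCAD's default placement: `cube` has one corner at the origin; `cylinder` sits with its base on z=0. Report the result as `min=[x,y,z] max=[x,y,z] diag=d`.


A = translate([-9.3, 3.3, -13.3]) cylinder(h=17.9, r=8.9) → bbox [-18.2,-5.6,-13.3] .. [-0.4,12.2,4.6]
B = cube([4.1, 4.8, 5.9]) → bbox [0,0,0] .. [4.1,4.8,5.9]
lo = A.lo+B.lo = [-18.2+0, -5.6+0, -13.3+0] = [-18.200,-5.600,-13.300]
hi = A.hi+B.hi = [-0.4+4.1, 12.2+4.8, 4.6+5.9] = [3.700,17.000,10.500]
diag = √(21.9²+22.6²+23.8²) = √1556.81 = 39.456

min=[-18.200,-5.600,-13.300] max=[3.700,17.000,10.500] diag=39.456


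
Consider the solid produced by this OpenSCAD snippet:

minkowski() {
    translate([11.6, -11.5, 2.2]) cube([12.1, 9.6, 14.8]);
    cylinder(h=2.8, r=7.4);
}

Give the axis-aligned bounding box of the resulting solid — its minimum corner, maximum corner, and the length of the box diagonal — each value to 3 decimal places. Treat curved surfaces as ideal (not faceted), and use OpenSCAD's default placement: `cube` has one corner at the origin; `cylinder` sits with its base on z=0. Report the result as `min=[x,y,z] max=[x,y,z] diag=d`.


min=[4.200,-18.900,2.200] max=[31.100,5.500,19.800] diag=40.358

A = translate([11.6, -11.5, 2.2]) cube([12.1, 9.6, 14.8]) → bbox [11.6,-11.5,2.2] .. [23.7,-1.9,17]
B = cylinder(h=2.8, r=7.4) → bbox [-7.4,-7.4,0] .. [7.4,7.4,2.8]
lo = A.lo+B.lo = [11.6-7.4, -11.5-7.4, 2.2+0] = [4.200,-18.900,2.200]
hi = A.hi+B.hi = [23.7+7.4, -1.9+7.4, 17+2.8] = [31.100,5.500,19.800]
diag = √(26.9²+24.4²+17.6²) = √1628.73 = 40.358


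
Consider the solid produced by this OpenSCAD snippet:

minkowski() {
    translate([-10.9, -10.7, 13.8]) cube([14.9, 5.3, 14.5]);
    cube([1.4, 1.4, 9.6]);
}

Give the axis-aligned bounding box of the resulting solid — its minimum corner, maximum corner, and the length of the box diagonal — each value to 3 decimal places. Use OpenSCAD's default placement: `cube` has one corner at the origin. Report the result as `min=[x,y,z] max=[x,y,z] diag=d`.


min=[-10.900,-10.700,13.800] max=[5.400,-4.000,37.900] diag=29.856

A = translate([-10.9, -10.7, 13.8]) cube([14.9, 5.3, 14.5]) → bbox [-10.9,-10.7,13.8] .. [4,-5.4,28.3]
B = cube([1.4, 1.4, 9.6]) → bbox [0,0,0] .. [1.4,1.4,9.6]
lo = A.lo+B.lo = [-10.9+0, -10.7+0, 13.8+0] = [-10.900,-10.700,13.800]
hi = A.hi+B.hi = [4+1.4, -5.4+1.4, 28.3+9.6] = [5.400,-4.000,37.900]
diag = √(16.3²+6.7²+24.1²) = √891.39 = 29.856


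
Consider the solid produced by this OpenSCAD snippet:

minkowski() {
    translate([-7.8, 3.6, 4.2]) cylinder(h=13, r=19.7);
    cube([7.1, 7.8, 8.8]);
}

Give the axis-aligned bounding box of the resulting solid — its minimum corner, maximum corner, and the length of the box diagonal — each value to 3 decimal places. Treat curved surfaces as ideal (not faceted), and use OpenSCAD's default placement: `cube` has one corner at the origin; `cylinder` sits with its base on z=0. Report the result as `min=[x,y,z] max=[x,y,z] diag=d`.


min=[-27.500,-16.100,4.200] max=[19.000,31.100,26.000] diag=69.752

A = translate([-7.8, 3.6, 4.2]) cylinder(h=13, r=19.7) → bbox [-27.5,-16.1,4.2] .. [11.9,23.3,17.2]
B = cube([7.1, 7.8, 8.8]) → bbox [0,0,0] .. [7.1,7.8,8.8]
lo = A.lo+B.lo = [-27.5+0, -16.1+0, 4.2+0] = [-27.500,-16.100,4.200]
hi = A.hi+B.hi = [11.9+7.1, 23.3+7.8, 17.2+8.8] = [19.000,31.100,26.000]
diag = √(46.5²+47.2²+21.8²) = √4865.33 = 69.752


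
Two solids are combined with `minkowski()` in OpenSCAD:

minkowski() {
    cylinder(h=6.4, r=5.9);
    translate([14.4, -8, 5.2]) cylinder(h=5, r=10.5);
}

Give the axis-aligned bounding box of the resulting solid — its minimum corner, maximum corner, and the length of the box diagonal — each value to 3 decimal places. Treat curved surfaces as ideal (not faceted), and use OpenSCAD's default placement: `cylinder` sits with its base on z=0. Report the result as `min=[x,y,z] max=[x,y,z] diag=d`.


min=[-2.000,-24.400,5.200] max=[30.800,8.400,16.600] diag=47.767

A = translate([14.4, -8, 5.2]) cylinder(h=5, r=10.5) → bbox [3.9,-18.5,5.2] .. [24.9,2.5,10.2]
B = cylinder(h=6.4, r=5.9) → bbox [-5.9,-5.9,0] .. [5.9,5.9,6.4]
lo = A.lo+B.lo = [3.9-5.9, -18.5-5.9, 5.2+0] = [-2.000,-24.400,5.200]
hi = A.hi+B.hi = [24.9+5.9, 2.5+5.9, 10.2+6.4] = [30.800,8.400,16.600]
diag = √(32.8²+32.8²+11.4²) = √2281.64 = 47.767


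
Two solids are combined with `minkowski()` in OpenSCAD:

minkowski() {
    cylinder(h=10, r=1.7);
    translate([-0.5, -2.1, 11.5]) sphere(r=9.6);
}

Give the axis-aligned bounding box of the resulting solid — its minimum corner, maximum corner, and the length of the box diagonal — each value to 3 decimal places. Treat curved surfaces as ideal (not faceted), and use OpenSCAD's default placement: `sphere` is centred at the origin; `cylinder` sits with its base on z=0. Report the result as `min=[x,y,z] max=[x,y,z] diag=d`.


min=[-11.800,-13.400,1.900] max=[10.800,9.200,31.100] diag=43.292

A = translate([-0.5, -2.1, 11.5]) sphere(r=9.6) → bbox [-10.1,-11.7,1.9] .. [9.1,7.5,21.1]
B = cylinder(h=10, r=1.7) → bbox [-1.7,-1.7,0] .. [1.7,1.7,10]
lo = A.lo+B.lo = [-10.1-1.7, -11.7-1.7, 1.9+0] = [-11.800,-13.400,1.900]
hi = A.hi+B.hi = [9.1+1.7, 7.5+1.7, 21.1+10] = [10.800,9.200,31.100]
diag = √(22.6²+22.6²+29.2²) = √1874.16 = 43.292


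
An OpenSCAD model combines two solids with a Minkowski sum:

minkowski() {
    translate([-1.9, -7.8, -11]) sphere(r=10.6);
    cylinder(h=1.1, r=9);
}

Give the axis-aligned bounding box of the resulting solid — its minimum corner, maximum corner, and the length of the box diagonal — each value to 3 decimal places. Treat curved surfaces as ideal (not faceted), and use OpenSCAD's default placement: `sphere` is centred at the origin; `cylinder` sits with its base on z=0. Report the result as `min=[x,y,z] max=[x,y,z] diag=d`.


A = translate([-1.9, -7.8, -11]) sphere(r=10.6) → bbox [-12.5,-18.4,-21.6] .. [8.7,2.8,-0.4]
B = cylinder(h=1.1, r=9) → bbox [-9,-9,0] .. [9,9,1.1]
lo = A.lo+B.lo = [-12.5-9, -18.4-9, -21.6+0] = [-21.500,-27.400,-21.600]
hi = A.hi+B.hi = [8.7+9, 2.8+9, -0.4+1.1] = [17.700,11.800,0.700]
diag = √(39.2²+39.2²+22.3²) = √3570.57 = 59.754

min=[-21.500,-27.400,-21.600] max=[17.700,11.800,0.700] diag=59.754


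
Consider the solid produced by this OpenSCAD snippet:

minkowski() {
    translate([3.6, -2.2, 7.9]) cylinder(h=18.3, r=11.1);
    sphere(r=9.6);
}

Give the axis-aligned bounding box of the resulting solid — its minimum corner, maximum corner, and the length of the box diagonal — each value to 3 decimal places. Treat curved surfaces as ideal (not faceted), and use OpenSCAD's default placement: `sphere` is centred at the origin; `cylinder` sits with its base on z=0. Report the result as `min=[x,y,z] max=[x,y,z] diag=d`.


A = translate([3.6, -2.2, 7.9]) cylinder(h=18.3, r=11.1) → bbox [-7.5,-13.3,7.9] .. [14.7,8.9,26.2]
B = sphere(r=9.6) → bbox [-9.6,-9.6,-9.6] .. [9.6,9.6,9.6]
lo = A.lo+B.lo = [-7.5-9.6, -13.3-9.6, 7.9-9.6] = [-17.100,-22.900,-1.700]
hi = A.hi+B.hi = [14.7+9.6, 8.9+9.6, 26.2+9.6] = [24.300,18.500,35.800]
diag = √(41.4²+41.4²+37.5²) = √4834.17 = 69.528

min=[-17.100,-22.900,-1.700] max=[24.300,18.500,35.800] diag=69.528


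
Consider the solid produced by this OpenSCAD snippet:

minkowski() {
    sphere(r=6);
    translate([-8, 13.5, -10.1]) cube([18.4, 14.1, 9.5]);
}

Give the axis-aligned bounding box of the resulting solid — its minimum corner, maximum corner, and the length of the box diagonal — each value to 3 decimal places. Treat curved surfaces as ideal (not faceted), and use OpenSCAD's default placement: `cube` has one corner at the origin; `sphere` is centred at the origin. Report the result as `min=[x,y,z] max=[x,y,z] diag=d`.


A = translate([-8, 13.5, -10.1]) cube([18.4, 14.1, 9.5]) → bbox [-8,13.5,-10.1] .. [10.4,27.6,-0.6]
B = sphere(r=6) → bbox [-6,-6,-6] .. [6,6,6]
lo = A.lo+B.lo = [-8-6, 13.5-6, -10.1-6] = [-14.000,7.500,-16.100]
hi = A.hi+B.hi = [10.4+6, 27.6+6, -0.6+6] = [16.400,33.600,5.400]
diag = √(30.4²+26.1²+21.5²) = √2067.62 = 45.471

min=[-14.000,7.500,-16.100] max=[16.400,33.600,5.400] diag=45.471


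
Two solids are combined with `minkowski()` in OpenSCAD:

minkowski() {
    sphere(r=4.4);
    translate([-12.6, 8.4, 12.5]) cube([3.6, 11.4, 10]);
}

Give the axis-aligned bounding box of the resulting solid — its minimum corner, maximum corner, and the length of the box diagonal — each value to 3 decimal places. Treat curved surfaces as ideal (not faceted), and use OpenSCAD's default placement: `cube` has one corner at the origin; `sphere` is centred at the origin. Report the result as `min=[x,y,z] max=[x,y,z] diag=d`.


A = translate([-12.6, 8.4, 12.5]) cube([3.6, 11.4, 10]) → bbox [-12.6,8.4,12.5] .. [-9,19.8,22.5]
B = sphere(r=4.4) → bbox [-4.4,-4.4,-4.4] .. [4.4,4.4,4.4]
lo = A.lo+B.lo = [-12.6-4.4, 8.4-4.4, 12.5-4.4] = [-17.000,4.000,8.100]
hi = A.hi+B.hi = [-9+4.4, 19.8+4.4, 22.5+4.4] = [-4.600,24.200,26.900]
diag = √(12.4²+20.2²+18.8²) = √915.24 = 30.253

min=[-17.000,4.000,8.100] max=[-4.600,24.200,26.900] diag=30.253


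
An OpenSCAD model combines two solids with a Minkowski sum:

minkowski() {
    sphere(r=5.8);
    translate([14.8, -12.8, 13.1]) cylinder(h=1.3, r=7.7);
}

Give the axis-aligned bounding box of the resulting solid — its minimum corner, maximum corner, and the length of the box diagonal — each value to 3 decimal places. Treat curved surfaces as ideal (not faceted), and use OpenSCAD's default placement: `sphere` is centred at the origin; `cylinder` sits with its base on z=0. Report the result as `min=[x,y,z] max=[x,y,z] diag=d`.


A = translate([14.8, -12.8, 13.1]) cylinder(h=1.3, r=7.7) → bbox [7.1,-20.5,13.1] .. [22.5,-5.1,14.4]
B = sphere(r=5.8) → bbox [-5.8,-5.8,-5.8] .. [5.8,5.8,5.8]
lo = A.lo+B.lo = [7.1-5.8, -20.5-5.8, 13.1-5.8] = [1.300,-26.300,7.300]
hi = A.hi+B.hi = [22.5+5.8, -5.1+5.8, 14.4+5.8] = [28.300,0.700,20.200]
diag = √(27²+27²+12.9²) = √1624.41 = 40.304

min=[1.300,-26.300,7.300] max=[28.300,0.700,20.200] diag=40.304


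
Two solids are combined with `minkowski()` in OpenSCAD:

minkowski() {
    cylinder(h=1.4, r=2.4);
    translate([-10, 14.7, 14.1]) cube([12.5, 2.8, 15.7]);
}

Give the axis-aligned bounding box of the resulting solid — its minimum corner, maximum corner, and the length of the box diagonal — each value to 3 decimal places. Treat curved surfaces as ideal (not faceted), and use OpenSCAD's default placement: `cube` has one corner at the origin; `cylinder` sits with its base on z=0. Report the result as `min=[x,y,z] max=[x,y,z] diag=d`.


min=[-12.400,12.300,14.100] max=[4.900,19.900,31.200] diag=25.485

A = translate([-10, 14.7, 14.1]) cube([12.5, 2.8, 15.7]) → bbox [-10,14.7,14.1] .. [2.5,17.5,29.8]
B = cylinder(h=1.4, r=2.4) → bbox [-2.4,-2.4,0] .. [2.4,2.4,1.4]
lo = A.lo+B.lo = [-10-2.4, 14.7-2.4, 14.1+0] = [-12.400,12.300,14.100]
hi = A.hi+B.hi = [2.5+2.4, 17.5+2.4, 29.8+1.4] = [4.900,19.900,31.200]
diag = √(17.3²+7.6²+17.1²) = √649.46 = 25.485


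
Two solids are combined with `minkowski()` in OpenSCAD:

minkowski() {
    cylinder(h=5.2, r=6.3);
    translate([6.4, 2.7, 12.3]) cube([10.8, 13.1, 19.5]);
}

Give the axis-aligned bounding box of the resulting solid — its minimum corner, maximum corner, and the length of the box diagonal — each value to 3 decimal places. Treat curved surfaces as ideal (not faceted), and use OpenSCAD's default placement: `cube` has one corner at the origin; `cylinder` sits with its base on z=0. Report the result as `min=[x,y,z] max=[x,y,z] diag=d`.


min=[0.100,-3.600,12.300] max=[23.500,22.100,37.000] diag=42.640

A = translate([6.4, 2.7, 12.3]) cube([10.8, 13.1, 19.5]) → bbox [6.4,2.7,12.3] .. [17.2,15.8,31.8]
B = cylinder(h=5.2, r=6.3) → bbox [-6.3,-6.3,0] .. [6.3,6.3,5.2]
lo = A.lo+B.lo = [6.4-6.3, 2.7-6.3, 12.3+0] = [0.100,-3.600,12.300]
hi = A.hi+B.hi = [17.2+6.3, 15.8+6.3, 31.8+5.2] = [23.500,22.100,37.000]
diag = √(23.4²+25.7²+24.7²) = √1818.14 = 42.640


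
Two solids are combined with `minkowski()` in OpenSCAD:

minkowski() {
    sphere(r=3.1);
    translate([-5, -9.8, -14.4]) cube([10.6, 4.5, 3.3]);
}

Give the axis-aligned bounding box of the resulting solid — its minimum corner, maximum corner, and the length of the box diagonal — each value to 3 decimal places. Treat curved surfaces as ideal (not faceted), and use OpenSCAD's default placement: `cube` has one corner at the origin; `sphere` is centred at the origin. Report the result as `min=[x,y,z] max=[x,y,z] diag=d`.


min=[-8.100,-12.900,-17.500] max=[8.700,-2.200,-8.000] diag=22.068

A = translate([-5, -9.8, -14.4]) cube([10.6, 4.5, 3.3]) → bbox [-5,-9.8,-14.4] .. [5.6,-5.3,-11.1]
B = sphere(r=3.1) → bbox [-3.1,-3.1,-3.1] .. [3.1,3.1,3.1]
lo = A.lo+B.lo = [-5-3.1, -9.8-3.1, -14.4-3.1] = [-8.100,-12.900,-17.500]
hi = A.hi+B.hi = [5.6+3.1, -5.3+3.1, -11.1+3.1] = [8.700,-2.200,-8.000]
diag = √(16.8²+10.7²+9.5²) = √486.98 = 22.068


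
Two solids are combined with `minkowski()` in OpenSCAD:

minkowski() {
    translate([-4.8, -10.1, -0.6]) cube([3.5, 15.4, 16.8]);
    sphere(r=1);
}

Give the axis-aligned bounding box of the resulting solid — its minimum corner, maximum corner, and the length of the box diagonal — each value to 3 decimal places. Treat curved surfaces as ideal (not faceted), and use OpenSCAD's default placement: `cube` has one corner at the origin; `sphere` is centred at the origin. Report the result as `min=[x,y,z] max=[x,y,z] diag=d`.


A = translate([-4.8, -10.1, -0.6]) cube([3.5, 15.4, 16.8]) → bbox [-4.8,-10.1,-0.6] .. [-1.3,5.3,16.2]
B = sphere(r=1) → bbox [-1,-1,-1] .. [1,1,1]
lo = A.lo+B.lo = [-4.8-1, -10.1-1, -0.6-1] = [-5.800,-11.100,-1.600]
hi = A.hi+B.hi = [-1.3+1, 5.3+1, 16.2+1] = [-0.300,6.300,17.200]
diag = √(5.5²+17.4²+18.8²) = √686.45 = 26.200

min=[-5.800,-11.100,-1.600] max=[-0.300,6.300,17.200] diag=26.200


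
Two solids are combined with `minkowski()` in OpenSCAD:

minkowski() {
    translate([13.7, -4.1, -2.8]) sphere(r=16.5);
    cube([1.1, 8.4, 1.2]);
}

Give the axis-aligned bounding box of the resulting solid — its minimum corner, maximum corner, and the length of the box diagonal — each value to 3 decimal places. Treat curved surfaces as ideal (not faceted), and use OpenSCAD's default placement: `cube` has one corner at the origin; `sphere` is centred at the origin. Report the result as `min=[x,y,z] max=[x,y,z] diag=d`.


min=[-2.800,-20.600,-19.300] max=[31.300,20.800,14.900] diag=63.611

A = translate([13.7, -4.1, -2.8]) sphere(r=16.5) → bbox [-2.8,-20.6,-19.3] .. [30.2,12.4,13.7]
B = cube([1.1, 8.4, 1.2]) → bbox [0,0,0] .. [1.1,8.4,1.2]
lo = A.lo+B.lo = [-2.8+0, -20.6+0, -19.3+0] = [-2.800,-20.600,-19.300]
hi = A.hi+B.hi = [30.2+1.1, 12.4+8.4, 13.7+1.2] = [31.300,20.800,14.900]
diag = √(34.1²+41.4²+34.2²) = √4046.41 = 63.611
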